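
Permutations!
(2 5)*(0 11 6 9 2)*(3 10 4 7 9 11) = (0 3 10 4 7 9 2 5)(6 11) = [3, 1, 5, 10, 7, 0, 11, 9, 8, 2, 4, 6]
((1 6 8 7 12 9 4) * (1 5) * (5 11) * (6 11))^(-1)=(1 5 11)(4 9 12 7 8 6)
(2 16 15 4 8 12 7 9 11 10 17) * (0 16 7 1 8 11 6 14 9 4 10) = (0 16 15 10 17 2 7 4 11)(1 8 12)(6 14 9) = [16, 8, 7, 3, 11, 5, 14, 4, 12, 6, 17, 0, 1, 13, 9, 10, 15, 2]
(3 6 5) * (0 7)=(0 7)(3 6 5)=[7, 1, 2, 6, 4, 3, 5, 0]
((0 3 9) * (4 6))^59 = ((0 3 9)(4 6))^59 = (0 9 3)(4 6)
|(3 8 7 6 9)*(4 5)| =10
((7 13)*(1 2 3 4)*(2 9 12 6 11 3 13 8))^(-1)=(1 4 3 11 6 12 9)(2 8 7 13)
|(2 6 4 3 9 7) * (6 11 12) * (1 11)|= 9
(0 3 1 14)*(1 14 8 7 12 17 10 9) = (0 3 14)(1 8 7 12 17 10 9) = [3, 8, 2, 14, 4, 5, 6, 12, 7, 1, 9, 11, 17, 13, 0, 15, 16, 10]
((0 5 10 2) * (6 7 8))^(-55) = (0 5 10 2)(6 8 7)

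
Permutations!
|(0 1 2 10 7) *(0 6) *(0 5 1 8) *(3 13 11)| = 6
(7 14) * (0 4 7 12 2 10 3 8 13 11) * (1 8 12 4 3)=(0 3 12 2 10 1 8 13 11)(4 7 14)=[3, 8, 10, 12, 7, 5, 6, 14, 13, 9, 1, 0, 2, 11, 4]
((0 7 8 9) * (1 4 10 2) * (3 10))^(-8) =((0 7 8 9)(1 4 3 10 2))^(-8) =(1 3 2 4 10)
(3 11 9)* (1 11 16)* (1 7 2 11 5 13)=[0, 5, 11, 16, 4, 13, 6, 2, 8, 3, 10, 9, 12, 1, 14, 15, 7]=(1 5 13)(2 11 9 3 16 7)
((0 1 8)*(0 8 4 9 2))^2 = (0 4 2 1 9)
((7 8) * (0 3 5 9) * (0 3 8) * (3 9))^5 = ((9)(0 8 7)(3 5))^5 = (9)(0 7 8)(3 5)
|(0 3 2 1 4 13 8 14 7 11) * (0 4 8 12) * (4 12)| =|(0 3 2 1 8 14 7 11 12)(4 13)| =18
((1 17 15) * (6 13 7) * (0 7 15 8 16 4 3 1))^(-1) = ((0 7 6 13 15)(1 17 8 16 4 3))^(-1) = (0 15 13 6 7)(1 3 4 16 8 17)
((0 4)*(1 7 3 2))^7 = (0 4)(1 2 3 7)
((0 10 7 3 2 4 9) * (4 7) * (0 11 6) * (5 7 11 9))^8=((0 10 4 5 7 3 2 11 6))^8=(0 6 11 2 3 7 5 4 10)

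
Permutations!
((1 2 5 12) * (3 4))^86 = (1 5)(2 12)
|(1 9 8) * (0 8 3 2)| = 6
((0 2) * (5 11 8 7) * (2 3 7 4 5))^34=(0 7)(2 3)(4 11)(5 8)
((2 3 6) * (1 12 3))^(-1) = ((1 12 3 6 2))^(-1) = (1 2 6 3 12)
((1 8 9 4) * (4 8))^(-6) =((1 4)(8 9))^(-6) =(9)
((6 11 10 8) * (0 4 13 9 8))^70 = ((0 4 13 9 8 6 11 10))^70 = (0 11 8 13)(4 10 6 9)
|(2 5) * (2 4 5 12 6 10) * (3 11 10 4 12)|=4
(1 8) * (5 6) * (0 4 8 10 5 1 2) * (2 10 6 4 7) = (0 7 2)(1 6)(4 8 10 5) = [7, 6, 0, 3, 8, 4, 1, 2, 10, 9, 5]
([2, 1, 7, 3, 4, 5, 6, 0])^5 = [7, 1, 0, 3, 4, 5, 6, 2]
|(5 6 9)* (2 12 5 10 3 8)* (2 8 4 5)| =6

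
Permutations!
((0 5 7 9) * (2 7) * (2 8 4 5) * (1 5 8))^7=(0 9 7 2)(1 5)(4 8)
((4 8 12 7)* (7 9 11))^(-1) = (4 7 11 9 12 8)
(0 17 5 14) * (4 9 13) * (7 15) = (0 17 5 14)(4 9 13)(7 15) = [17, 1, 2, 3, 9, 14, 6, 15, 8, 13, 10, 11, 12, 4, 0, 7, 16, 5]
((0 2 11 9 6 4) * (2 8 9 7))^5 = ((0 8 9 6 4)(2 11 7))^5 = (2 7 11)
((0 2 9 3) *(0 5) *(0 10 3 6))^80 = (3 10 5) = ((0 2 9 6)(3 5 10))^80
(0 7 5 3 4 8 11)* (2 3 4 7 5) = (0 5 4 8 11)(2 3 7) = [5, 1, 3, 7, 8, 4, 6, 2, 11, 9, 10, 0]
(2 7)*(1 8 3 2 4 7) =(1 8 3 2)(4 7) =[0, 8, 1, 2, 7, 5, 6, 4, 3]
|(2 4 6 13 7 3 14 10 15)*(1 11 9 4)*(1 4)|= 9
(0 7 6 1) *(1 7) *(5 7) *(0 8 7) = (0 1 8 7 6 5) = [1, 8, 2, 3, 4, 0, 5, 6, 7]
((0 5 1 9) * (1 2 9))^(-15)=(0 5 2 9)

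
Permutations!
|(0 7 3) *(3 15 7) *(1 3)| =6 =|(0 1 3)(7 15)|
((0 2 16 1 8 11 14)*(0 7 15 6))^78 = (0 15 14 8 16)(1 2 6 7 11)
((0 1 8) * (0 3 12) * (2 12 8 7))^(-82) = ((0 1 7 2 12)(3 8))^(-82) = (0 2 1 12 7)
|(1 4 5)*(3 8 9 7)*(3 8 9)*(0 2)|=12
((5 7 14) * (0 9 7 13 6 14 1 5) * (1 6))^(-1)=((0 9 7 6 14)(1 5 13))^(-1)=(0 14 6 7 9)(1 13 5)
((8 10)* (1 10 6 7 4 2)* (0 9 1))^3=((0 9 1 10 8 6 7 4 2))^3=(0 10 7)(1 6 2)(4 9 8)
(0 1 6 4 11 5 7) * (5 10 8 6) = [1, 5, 2, 3, 11, 7, 4, 0, 6, 9, 8, 10] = (0 1 5 7)(4 11 10 8 6)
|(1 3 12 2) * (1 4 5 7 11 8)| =9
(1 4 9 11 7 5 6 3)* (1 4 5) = [0, 5, 2, 4, 9, 6, 3, 1, 8, 11, 10, 7] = (1 5 6 3 4 9 11 7)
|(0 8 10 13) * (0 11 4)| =6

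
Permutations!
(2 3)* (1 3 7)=(1 3 2 7)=[0, 3, 7, 2, 4, 5, 6, 1]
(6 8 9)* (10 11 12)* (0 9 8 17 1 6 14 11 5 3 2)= [9, 6, 0, 2, 4, 3, 17, 7, 8, 14, 5, 12, 10, 13, 11, 15, 16, 1]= (0 9 14 11 12 10 5 3 2)(1 6 17)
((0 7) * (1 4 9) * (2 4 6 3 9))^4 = ((0 7)(1 6 3 9)(2 4))^4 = (9)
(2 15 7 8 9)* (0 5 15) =[5, 1, 0, 3, 4, 15, 6, 8, 9, 2, 10, 11, 12, 13, 14, 7] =(0 5 15 7 8 9 2)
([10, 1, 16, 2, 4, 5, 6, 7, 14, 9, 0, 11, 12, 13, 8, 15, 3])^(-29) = (0 10)(2 16 3)(8 14)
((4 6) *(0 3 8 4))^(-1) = ((0 3 8 4 6))^(-1) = (0 6 4 8 3)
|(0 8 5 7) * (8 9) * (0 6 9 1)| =|(0 1)(5 7 6 9 8)| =10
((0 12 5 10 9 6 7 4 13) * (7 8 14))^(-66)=(14)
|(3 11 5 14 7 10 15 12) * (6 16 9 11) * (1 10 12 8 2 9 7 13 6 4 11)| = 30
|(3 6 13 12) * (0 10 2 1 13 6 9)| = 8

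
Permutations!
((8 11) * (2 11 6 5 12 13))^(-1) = (2 13 12 5 6 8 11)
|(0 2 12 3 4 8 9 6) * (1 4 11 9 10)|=|(0 2 12 3 11 9 6)(1 4 8 10)|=28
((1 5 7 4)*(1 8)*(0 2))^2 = (1 7 8 5 4)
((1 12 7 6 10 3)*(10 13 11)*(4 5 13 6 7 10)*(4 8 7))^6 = (13)(1 10)(3 12)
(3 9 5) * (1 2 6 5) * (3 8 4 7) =(1 2 6 5 8 4 7 3 9) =[0, 2, 6, 9, 7, 8, 5, 3, 4, 1]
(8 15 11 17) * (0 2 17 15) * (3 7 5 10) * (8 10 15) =[2, 1, 17, 7, 4, 15, 6, 5, 0, 9, 3, 8, 12, 13, 14, 11, 16, 10] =(0 2 17 10 3 7 5 15 11 8)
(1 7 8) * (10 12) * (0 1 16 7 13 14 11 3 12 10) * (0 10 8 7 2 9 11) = (0 1 13 14)(2 9 11 3 12 10 8 16) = [1, 13, 9, 12, 4, 5, 6, 7, 16, 11, 8, 3, 10, 14, 0, 15, 2]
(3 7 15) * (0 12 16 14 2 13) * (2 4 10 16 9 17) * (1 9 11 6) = (0 12 11 6 1 9 17 2 13)(3 7 15)(4 10 16 14) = [12, 9, 13, 7, 10, 5, 1, 15, 8, 17, 16, 6, 11, 0, 4, 3, 14, 2]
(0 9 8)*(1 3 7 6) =(0 9 8)(1 3 7 6) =[9, 3, 2, 7, 4, 5, 1, 6, 0, 8]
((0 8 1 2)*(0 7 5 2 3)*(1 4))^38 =((0 8 4 1 3)(2 7 5))^38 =(0 1 8 3 4)(2 5 7)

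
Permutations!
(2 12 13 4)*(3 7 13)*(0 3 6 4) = [3, 1, 12, 7, 2, 5, 4, 13, 8, 9, 10, 11, 6, 0] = (0 3 7 13)(2 12 6 4)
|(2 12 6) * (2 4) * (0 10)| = 4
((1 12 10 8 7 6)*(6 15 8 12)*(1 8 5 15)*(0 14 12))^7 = ((0 14 12 10)(1 6 8 7)(5 15))^7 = (0 10 12 14)(1 7 8 6)(5 15)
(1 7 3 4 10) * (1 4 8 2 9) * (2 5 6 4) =(1 7 3 8 5 6 4 10 2 9) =[0, 7, 9, 8, 10, 6, 4, 3, 5, 1, 2]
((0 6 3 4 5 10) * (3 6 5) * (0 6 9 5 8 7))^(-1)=((0 8 7)(3 4)(5 10 6 9))^(-1)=(0 7 8)(3 4)(5 9 6 10)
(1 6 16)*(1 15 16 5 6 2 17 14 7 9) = (1 2 17 14 7 9)(5 6)(15 16) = [0, 2, 17, 3, 4, 6, 5, 9, 8, 1, 10, 11, 12, 13, 7, 16, 15, 14]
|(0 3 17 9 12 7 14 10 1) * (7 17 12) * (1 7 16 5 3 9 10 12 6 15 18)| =|(0 9 16 5 3 6 15 18 1)(7 14 12 17 10)| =45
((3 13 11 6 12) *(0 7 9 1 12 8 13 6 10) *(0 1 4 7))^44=(1 8)(3 11)(4 9 7)(6 10)(12 13)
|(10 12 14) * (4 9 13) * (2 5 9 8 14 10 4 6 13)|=|(2 5 9)(4 8 14)(6 13)(10 12)|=6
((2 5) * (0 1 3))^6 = (5)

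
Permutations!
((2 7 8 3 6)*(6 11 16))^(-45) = ((2 7 8 3 11 16 6))^(-45) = (2 11 7 16 8 6 3)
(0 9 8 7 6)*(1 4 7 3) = (0 9 8 3 1 4 7 6) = [9, 4, 2, 1, 7, 5, 0, 6, 3, 8]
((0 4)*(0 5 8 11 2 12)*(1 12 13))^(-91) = ((0 4 5 8 11 2 13 1 12))^(-91) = (0 12 1 13 2 11 8 5 4)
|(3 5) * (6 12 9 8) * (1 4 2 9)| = 14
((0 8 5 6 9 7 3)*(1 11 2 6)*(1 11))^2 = (0 5 2 9 3 8 11 6 7)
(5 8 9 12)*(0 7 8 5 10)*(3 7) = [3, 1, 2, 7, 4, 5, 6, 8, 9, 12, 0, 11, 10] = (0 3 7 8 9 12 10)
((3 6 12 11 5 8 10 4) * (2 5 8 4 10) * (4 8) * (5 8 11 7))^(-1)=(2 8)(3 4 11 5 7 12 6)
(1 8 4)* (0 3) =(0 3)(1 8 4) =[3, 8, 2, 0, 1, 5, 6, 7, 4]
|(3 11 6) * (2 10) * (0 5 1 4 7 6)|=|(0 5 1 4 7 6 3 11)(2 10)|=8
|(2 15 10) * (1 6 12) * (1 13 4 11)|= 6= |(1 6 12 13 4 11)(2 15 10)|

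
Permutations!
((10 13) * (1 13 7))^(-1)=(1 7 10 13)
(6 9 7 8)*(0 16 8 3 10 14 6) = [16, 1, 2, 10, 4, 5, 9, 3, 0, 7, 14, 11, 12, 13, 6, 15, 8] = (0 16 8)(3 10 14 6 9 7)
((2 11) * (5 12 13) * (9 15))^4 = (15)(5 12 13)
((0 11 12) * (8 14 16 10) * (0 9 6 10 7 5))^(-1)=((0 11 12 9 6 10 8 14 16 7 5))^(-1)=(0 5 7 16 14 8 10 6 9 12 11)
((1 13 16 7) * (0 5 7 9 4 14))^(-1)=((0 5 7 1 13 16 9 4 14))^(-1)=(0 14 4 9 16 13 1 7 5)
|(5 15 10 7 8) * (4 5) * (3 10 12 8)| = |(3 10 7)(4 5 15 12 8)| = 15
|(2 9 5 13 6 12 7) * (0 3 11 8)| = |(0 3 11 8)(2 9 5 13 6 12 7)| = 28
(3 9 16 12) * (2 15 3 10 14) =(2 15 3 9 16 12 10 14) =[0, 1, 15, 9, 4, 5, 6, 7, 8, 16, 14, 11, 10, 13, 2, 3, 12]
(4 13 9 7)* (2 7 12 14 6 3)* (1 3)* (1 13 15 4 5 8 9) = [0, 3, 7, 2, 15, 8, 13, 5, 9, 12, 10, 11, 14, 1, 6, 4] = (1 3 2 7 5 8 9 12 14 6 13)(4 15)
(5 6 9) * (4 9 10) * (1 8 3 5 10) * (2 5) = (1 8 3 2 5 6)(4 9 10) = [0, 8, 5, 2, 9, 6, 1, 7, 3, 10, 4]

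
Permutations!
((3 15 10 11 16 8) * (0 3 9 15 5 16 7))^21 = ((0 3 5 16 8 9 15 10 11 7))^21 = (0 3 5 16 8 9 15 10 11 7)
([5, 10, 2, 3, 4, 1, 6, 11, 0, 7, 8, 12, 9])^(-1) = (0 8 10 1 5)(7 9 12 11)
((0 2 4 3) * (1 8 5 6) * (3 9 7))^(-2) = (0 7 4)(1 5)(2 3 9)(6 8)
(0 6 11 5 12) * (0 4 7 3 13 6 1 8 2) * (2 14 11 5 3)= (0 1 8 14 11 3 13 6 5 12 4 7 2)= [1, 8, 0, 13, 7, 12, 5, 2, 14, 9, 10, 3, 4, 6, 11]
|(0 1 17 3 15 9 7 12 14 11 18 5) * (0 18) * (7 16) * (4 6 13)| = |(0 1 17 3 15 9 16 7 12 14 11)(4 6 13)(5 18)| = 66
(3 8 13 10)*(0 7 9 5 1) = [7, 0, 2, 8, 4, 1, 6, 9, 13, 5, 3, 11, 12, 10] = (0 7 9 5 1)(3 8 13 10)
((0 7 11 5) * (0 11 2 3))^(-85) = (0 3 2 7)(5 11) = ((0 7 2 3)(5 11))^(-85)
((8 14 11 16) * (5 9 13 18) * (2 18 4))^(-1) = (2 4 13 9 5 18)(8 16 11 14)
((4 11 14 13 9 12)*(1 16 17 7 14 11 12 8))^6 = (1 9 14 17)(7 16 8 13)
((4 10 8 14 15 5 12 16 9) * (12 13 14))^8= ((4 10 8 12 16 9)(5 13 14 15))^8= (4 8 16)(9 10 12)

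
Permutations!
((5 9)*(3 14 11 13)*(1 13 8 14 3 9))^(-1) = ((1 13 9 5)(8 14 11))^(-1) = (1 5 9 13)(8 11 14)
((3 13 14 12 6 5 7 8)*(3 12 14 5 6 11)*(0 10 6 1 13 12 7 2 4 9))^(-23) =(14)(0 13 9 1 4 6 2 10 5)(3 12 11)(7 8) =((14)(0 10 6 1 13 5 2 4 9)(3 12 11)(7 8))^(-23)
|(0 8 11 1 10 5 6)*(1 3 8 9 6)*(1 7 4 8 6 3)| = |(0 9 3 6)(1 10 5 7 4 8 11)| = 28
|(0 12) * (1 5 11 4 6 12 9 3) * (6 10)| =|(0 9 3 1 5 11 4 10 6 12)| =10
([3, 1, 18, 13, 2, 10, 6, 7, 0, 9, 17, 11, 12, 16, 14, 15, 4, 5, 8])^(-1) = (0 8 18 2 4 16 13 3)(5 17 10)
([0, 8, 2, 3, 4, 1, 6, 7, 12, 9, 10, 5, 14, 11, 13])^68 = [0, 11, 2, 3, 4, 13, 6, 7, 5, 9, 10, 14, 1, 12, 8]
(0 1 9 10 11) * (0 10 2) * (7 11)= (0 1 9 2)(7 11 10)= [1, 9, 0, 3, 4, 5, 6, 11, 8, 2, 7, 10]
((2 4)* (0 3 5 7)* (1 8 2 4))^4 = ((0 3 5 7)(1 8 2))^4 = (1 8 2)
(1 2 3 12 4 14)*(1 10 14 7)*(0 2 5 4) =(0 2 3 12)(1 5 4 7)(10 14) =[2, 5, 3, 12, 7, 4, 6, 1, 8, 9, 14, 11, 0, 13, 10]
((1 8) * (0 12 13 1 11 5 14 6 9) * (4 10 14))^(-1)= (0 9 6 14 10 4 5 11 8 1 13 12)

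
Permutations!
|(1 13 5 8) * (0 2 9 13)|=7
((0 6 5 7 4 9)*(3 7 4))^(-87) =(0 4 6 9 5)(3 7)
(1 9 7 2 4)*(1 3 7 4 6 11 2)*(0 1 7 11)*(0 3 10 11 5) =[1, 9, 6, 5, 10, 0, 3, 7, 8, 4, 11, 2] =(0 1 9 4 10 11 2 6 3 5)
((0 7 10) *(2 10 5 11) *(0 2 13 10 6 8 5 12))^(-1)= (0 12 7)(2 10 13 11 5 8 6)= ((0 7 12)(2 6 8 5 11 13 10))^(-1)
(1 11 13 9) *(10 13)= (1 11 10 13 9)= [0, 11, 2, 3, 4, 5, 6, 7, 8, 1, 13, 10, 12, 9]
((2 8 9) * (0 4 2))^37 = ((0 4 2 8 9))^37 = (0 2 9 4 8)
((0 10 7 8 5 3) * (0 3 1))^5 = (0 1 5 8 7 10)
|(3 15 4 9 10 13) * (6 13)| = 7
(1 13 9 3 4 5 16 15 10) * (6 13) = (1 6 13 9 3 4 5 16 15 10) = [0, 6, 2, 4, 5, 16, 13, 7, 8, 3, 1, 11, 12, 9, 14, 10, 15]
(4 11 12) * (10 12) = [0, 1, 2, 3, 11, 5, 6, 7, 8, 9, 12, 10, 4] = (4 11 10 12)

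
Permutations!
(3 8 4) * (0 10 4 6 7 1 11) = (0 10 4 3 8 6 7 1 11) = [10, 11, 2, 8, 3, 5, 7, 1, 6, 9, 4, 0]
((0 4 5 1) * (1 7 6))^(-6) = (7)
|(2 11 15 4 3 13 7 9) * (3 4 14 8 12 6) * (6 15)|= |(2 11 6 3 13 7 9)(8 12 15 14)|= 28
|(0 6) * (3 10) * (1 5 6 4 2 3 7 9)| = |(0 4 2 3 10 7 9 1 5 6)| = 10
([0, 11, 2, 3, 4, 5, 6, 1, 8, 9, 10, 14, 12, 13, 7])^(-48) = (14)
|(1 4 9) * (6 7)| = 6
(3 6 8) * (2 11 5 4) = (2 11 5 4)(3 6 8) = [0, 1, 11, 6, 2, 4, 8, 7, 3, 9, 10, 5]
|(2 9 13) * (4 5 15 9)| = |(2 4 5 15 9 13)| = 6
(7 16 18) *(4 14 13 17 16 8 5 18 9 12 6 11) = (4 14 13 17 16 9 12 6 11)(5 18 7 8) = [0, 1, 2, 3, 14, 18, 11, 8, 5, 12, 10, 4, 6, 17, 13, 15, 9, 16, 7]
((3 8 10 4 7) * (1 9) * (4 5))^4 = (3 4 10)(5 8 7)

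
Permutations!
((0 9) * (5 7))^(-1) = (0 9)(5 7)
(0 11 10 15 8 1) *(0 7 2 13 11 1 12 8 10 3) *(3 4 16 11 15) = (0 1 7 2 13 15 10 3)(4 16 11)(8 12) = [1, 7, 13, 0, 16, 5, 6, 2, 12, 9, 3, 4, 8, 15, 14, 10, 11]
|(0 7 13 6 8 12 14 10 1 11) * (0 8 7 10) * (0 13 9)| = |(0 10 1 11 8 12 14 13 6 7 9)| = 11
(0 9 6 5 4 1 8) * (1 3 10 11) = [9, 8, 2, 10, 3, 4, 5, 7, 0, 6, 11, 1] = (0 9 6 5 4 3 10 11 1 8)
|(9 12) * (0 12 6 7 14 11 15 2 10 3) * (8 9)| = 12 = |(0 12 8 9 6 7 14 11 15 2 10 3)|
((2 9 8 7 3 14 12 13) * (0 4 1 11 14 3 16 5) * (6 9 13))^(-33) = (0 11 6 7)(1 12 8 5)(2 13)(4 14 9 16)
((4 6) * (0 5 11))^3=((0 5 11)(4 6))^3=(11)(4 6)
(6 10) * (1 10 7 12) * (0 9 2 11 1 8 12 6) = (0 9 2 11 1 10)(6 7)(8 12) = [9, 10, 11, 3, 4, 5, 7, 6, 12, 2, 0, 1, 8]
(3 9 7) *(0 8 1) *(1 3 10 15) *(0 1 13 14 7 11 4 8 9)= (0 9 11 4 8 3)(7 10 15 13 14)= [9, 1, 2, 0, 8, 5, 6, 10, 3, 11, 15, 4, 12, 14, 7, 13]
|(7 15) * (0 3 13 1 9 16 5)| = |(0 3 13 1 9 16 5)(7 15)| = 14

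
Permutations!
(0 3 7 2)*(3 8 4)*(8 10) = [10, 1, 0, 7, 3, 5, 6, 2, 4, 9, 8] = (0 10 8 4 3 7 2)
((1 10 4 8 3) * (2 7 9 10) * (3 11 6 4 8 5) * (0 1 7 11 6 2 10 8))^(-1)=(0 10 1)(2 11)(3 5 4 6 8 9 7)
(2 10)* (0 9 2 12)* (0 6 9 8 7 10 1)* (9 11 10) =(0 8 7 9 2 1)(6 11 10 12) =[8, 0, 1, 3, 4, 5, 11, 9, 7, 2, 12, 10, 6]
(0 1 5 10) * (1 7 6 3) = [7, 5, 2, 1, 4, 10, 3, 6, 8, 9, 0] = (0 7 6 3 1 5 10)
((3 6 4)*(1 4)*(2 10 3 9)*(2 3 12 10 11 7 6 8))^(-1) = ((1 4 9 3 8 2 11 7 6)(10 12))^(-1) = (1 6 7 11 2 8 3 9 4)(10 12)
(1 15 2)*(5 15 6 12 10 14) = [0, 6, 1, 3, 4, 15, 12, 7, 8, 9, 14, 11, 10, 13, 5, 2] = (1 6 12 10 14 5 15 2)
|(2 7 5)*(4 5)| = 4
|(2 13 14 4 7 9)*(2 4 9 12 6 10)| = |(2 13 14 9 4 7 12 6 10)| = 9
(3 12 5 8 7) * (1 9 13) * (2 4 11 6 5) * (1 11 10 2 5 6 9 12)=[0, 12, 4, 1, 10, 8, 6, 3, 7, 13, 2, 9, 5, 11]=(1 12 5 8 7 3)(2 4 10)(9 13 11)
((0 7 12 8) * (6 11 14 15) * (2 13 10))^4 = (15)(2 13 10) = ((0 7 12 8)(2 13 10)(6 11 14 15))^4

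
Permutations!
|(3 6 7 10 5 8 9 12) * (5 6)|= 15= |(3 5 8 9 12)(6 7 10)|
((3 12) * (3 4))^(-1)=((3 12 4))^(-1)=(3 4 12)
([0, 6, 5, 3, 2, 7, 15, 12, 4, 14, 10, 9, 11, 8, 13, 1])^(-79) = (1 15 6)(2 5 7 12 11 9 14 13 8 4)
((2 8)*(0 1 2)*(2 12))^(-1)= (0 8 2 12 1)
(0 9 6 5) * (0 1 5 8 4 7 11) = [9, 5, 2, 3, 7, 1, 8, 11, 4, 6, 10, 0] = (0 9 6 8 4 7 11)(1 5)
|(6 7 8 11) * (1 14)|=4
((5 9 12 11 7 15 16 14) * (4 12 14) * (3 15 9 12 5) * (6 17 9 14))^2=(3 16 5 11 14 15 4 12 7)(6 9 17)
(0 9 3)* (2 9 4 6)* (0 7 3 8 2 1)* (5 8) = (0 4 6 1)(2 9 5 8)(3 7) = [4, 0, 9, 7, 6, 8, 1, 3, 2, 5]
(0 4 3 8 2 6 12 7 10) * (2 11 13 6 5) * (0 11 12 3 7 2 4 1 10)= [1, 10, 5, 8, 7, 4, 3, 0, 12, 9, 11, 13, 2, 6]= (0 1 10 11 13 6 3 8 12 2 5 4 7)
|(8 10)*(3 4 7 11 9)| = 10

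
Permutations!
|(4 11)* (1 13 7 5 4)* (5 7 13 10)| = |(13)(1 10 5 4 11)| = 5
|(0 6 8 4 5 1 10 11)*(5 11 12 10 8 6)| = 6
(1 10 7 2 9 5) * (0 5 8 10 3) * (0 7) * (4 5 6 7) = (0 6 7 2 9 8 10)(1 3 4 5) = [6, 3, 9, 4, 5, 1, 7, 2, 10, 8, 0]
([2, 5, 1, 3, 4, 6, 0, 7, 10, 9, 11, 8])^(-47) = [5, 0, 6, 3, 4, 2, 1, 7, 10, 9, 11, 8]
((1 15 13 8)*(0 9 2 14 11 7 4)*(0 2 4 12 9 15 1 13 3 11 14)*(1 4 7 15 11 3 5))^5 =(0 4 5 11 2 1 15)(7 9 12)(8 13)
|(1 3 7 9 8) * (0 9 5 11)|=|(0 9 8 1 3 7 5 11)|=8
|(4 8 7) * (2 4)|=4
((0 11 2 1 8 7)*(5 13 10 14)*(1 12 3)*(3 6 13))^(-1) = (0 7 8 1 3 5 14 10 13 6 12 2 11)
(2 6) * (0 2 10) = [2, 1, 6, 3, 4, 5, 10, 7, 8, 9, 0] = (0 2 6 10)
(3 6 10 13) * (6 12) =(3 12 6 10 13) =[0, 1, 2, 12, 4, 5, 10, 7, 8, 9, 13, 11, 6, 3]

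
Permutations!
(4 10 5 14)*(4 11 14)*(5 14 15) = (4 10 14 11 15 5) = [0, 1, 2, 3, 10, 4, 6, 7, 8, 9, 14, 15, 12, 13, 11, 5]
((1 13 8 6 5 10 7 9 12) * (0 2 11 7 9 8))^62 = ((0 2 11 7 8 6 5 10 9 12 1 13))^62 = (0 11 8 5 9 1)(2 7 6 10 12 13)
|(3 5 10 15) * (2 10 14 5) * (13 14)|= |(2 10 15 3)(5 13 14)|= 12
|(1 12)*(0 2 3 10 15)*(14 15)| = 6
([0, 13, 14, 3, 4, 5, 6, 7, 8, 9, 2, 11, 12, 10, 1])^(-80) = (14)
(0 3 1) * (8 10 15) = (0 3 1)(8 10 15) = [3, 0, 2, 1, 4, 5, 6, 7, 10, 9, 15, 11, 12, 13, 14, 8]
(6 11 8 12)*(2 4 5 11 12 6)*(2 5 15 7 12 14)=(2 4 15 7 12 5 11 8 6 14)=[0, 1, 4, 3, 15, 11, 14, 12, 6, 9, 10, 8, 5, 13, 2, 7]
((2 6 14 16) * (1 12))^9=(1 12)(2 6 14 16)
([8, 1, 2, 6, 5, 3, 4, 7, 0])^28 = (8)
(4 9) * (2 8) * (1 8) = (1 8 2)(4 9) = [0, 8, 1, 3, 9, 5, 6, 7, 2, 4]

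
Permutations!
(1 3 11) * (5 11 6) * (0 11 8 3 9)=[11, 9, 2, 6, 4, 8, 5, 7, 3, 0, 10, 1]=(0 11 1 9)(3 6 5 8)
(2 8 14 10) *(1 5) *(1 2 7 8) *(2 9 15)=(1 5 9 15 2)(7 8 14 10)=[0, 5, 1, 3, 4, 9, 6, 8, 14, 15, 7, 11, 12, 13, 10, 2]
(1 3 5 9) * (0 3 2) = (0 3 5 9 1 2) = [3, 2, 0, 5, 4, 9, 6, 7, 8, 1]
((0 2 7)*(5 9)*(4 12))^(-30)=((0 2 7)(4 12)(5 9))^(-30)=(12)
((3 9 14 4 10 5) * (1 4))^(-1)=((1 4 10 5 3 9 14))^(-1)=(1 14 9 3 5 10 4)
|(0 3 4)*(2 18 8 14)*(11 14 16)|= 6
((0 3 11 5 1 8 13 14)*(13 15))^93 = ((0 3 11 5 1 8 15 13 14))^93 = (0 5 15)(1 13 3)(8 14 11)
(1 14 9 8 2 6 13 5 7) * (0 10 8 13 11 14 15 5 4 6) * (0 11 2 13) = (0 10 8 13 4 6 2 11 14 9)(1 15 5 7) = [10, 15, 11, 3, 6, 7, 2, 1, 13, 0, 8, 14, 12, 4, 9, 5]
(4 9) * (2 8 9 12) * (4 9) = [0, 1, 8, 3, 12, 5, 6, 7, 4, 9, 10, 11, 2] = (2 8 4 12)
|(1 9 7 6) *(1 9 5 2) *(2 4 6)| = 7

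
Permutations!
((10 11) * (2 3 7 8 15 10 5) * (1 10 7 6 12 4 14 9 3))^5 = ((1 10 11 5 2)(3 6 12 4 14 9)(7 8 15))^5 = (3 9 14 4 12 6)(7 15 8)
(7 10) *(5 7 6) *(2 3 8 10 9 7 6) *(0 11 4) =(0 11 4)(2 3 8 10)(5 6)(7 9) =[11, 1, 3, 8, 0, 6, 5, 9, 10, 7, 2, 4]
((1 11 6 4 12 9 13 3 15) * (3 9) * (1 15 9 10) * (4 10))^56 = ((15)(1 11 6 10)(3 9 13 4 12))^56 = (15)(3 9 13 4 12)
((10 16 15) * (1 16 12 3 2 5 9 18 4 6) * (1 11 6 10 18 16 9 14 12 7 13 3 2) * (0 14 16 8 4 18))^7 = ((18)(0 14 12 2 5 16 15)(1 9 8 4 10 7 13 3)(6 11))^7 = (18)(1 3 13 7 10 4 8 9)(6 11)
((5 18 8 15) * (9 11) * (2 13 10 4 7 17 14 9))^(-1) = (2 11 9 14 17 7 4 10 13)(5 15 8 18)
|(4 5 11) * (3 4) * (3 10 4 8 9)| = 12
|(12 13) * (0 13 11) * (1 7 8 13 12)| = 12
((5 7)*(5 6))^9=(7)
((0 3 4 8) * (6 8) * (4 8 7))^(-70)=((0 3 8)(4 6 7))^(-70)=(0 8 3)(4 7 6)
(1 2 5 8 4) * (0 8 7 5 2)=(0 8 4 1)(5 7)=[8, 0, 2, 3, 1, 7, 6, 5, 4]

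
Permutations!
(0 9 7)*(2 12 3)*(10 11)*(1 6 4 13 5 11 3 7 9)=[1, 6, 12, 2, 13, 11, 4, 0, 8, 9, 3, 10, 7, 5]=(0 1 6 4 13 5 11 10 3 2 12 7)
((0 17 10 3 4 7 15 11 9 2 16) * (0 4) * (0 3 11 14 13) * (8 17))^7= (0 16 8 4 17 7 10 15 11 14 9 13 2)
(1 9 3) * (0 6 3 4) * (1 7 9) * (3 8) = (0 6 8 3 7 9 4) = [6, 1, 2, 7, 0, 5, 8, 9, 3, 4]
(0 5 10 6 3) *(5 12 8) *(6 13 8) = (0 12 6 3)(5 10 13 8) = [12, 1, 2, 0, 4, 10, 3, 7, 5, 9, 13, 11, 6, 8]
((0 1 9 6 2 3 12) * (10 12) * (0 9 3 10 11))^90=(12)(0 3)(1 11)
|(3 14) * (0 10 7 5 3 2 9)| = |(0 10 7 5 3 14 2 9)| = 8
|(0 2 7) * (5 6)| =|(0 2 7)(5 6)| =6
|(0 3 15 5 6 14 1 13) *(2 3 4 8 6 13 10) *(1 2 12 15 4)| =42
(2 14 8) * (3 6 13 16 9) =(2 14 8)(3 6 13 16 9) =[0, 1, 14, 6, 4, 5, 13, 7, 2, 3, 10, 11, 12, 16, 8, 15, 9]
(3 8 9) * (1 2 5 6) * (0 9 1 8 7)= (0 9 3 7)(1 2 5 6 8)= [9, 2, 5, 7, 4, 6, 8, 0, 1, 3]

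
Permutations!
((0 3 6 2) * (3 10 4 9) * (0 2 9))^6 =(10)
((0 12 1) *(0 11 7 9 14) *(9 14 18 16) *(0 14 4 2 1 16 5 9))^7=((0 12 16)(1 11 7 4 2)(5 9 18))^7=(0 12 16)(1 7 2 11 4)(5 9 18)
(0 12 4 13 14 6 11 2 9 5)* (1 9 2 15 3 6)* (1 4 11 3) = (0 12 11 15 1 9 5)(3 6)(4 13 14) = [12, 9, 2, 6, 13, 0, 3, 7, 8, 5, 10, 15, 11, 14, 4, 1]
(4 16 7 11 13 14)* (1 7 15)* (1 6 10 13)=[0, 7, 2, 3, 16, 5, 10, 11, 8, 9, 13, 1, 12, 14, 4, 6, 15]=(1 7 11)(4 16 15 6 10 13 14)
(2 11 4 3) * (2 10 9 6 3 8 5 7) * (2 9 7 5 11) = [0, 1, 2, 10, 8, 5, 3, 9, 11, 6, 7, 4] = (3 10 7 9 6)(4 8 11)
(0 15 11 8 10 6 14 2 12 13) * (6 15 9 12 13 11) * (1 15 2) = (0 9 12 11 8 10 2 13)(1 15 6 14) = [9, 15, 13, 3, 4, 5, 14, 7, 10, 12, 2, 8, 11, 0, 1, 6]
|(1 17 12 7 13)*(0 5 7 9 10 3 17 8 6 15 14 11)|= 10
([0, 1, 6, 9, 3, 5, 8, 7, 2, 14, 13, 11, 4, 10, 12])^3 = (3 12 9 4 14)(10 13)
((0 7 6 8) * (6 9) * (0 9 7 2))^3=(9)(0 2)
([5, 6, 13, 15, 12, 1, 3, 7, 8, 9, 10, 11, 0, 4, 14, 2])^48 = [4, 0, 3, 1, 2, 12, 5, 7, 8, 9, 10, 11, 13, 15, 14, 6]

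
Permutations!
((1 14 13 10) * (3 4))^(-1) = ((1 14 13 10)(3 4))^(-1) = (1 10 13 14)(3 4)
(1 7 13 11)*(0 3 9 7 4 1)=[3, 4, 2, 9, 1, 5, 6, 13, 8, 7, 10, 0, 12, 11]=(0 3 9 7 13 11)(1 4)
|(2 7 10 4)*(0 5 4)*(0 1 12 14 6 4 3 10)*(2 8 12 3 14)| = 9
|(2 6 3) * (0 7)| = 6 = |(0 7)(2 6 3)|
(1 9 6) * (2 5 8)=(1 9 6)(2 5 8)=[0, 9, 5, 3, 4, 8, 1, 7, 2, 6]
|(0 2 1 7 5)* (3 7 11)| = |(0 2 1 11 3 7 5)| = 7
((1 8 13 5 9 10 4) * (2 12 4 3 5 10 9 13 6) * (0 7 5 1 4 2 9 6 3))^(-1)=(0 10 13 5 7)(1 3 8)(2 12)(6 9)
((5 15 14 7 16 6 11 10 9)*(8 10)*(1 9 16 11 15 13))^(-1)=((1 9 5 13)(6 15 14 7 11 8 10 16))^(-1)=(1 13 5 9)(6 16 10 8 11 7 14 15)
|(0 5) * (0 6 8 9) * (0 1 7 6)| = |(0 5)(1 7 6 8 9)| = 10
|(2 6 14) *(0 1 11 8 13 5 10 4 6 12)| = |(0 1 11 8 13 5 10 4 6 14 2 12)| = 12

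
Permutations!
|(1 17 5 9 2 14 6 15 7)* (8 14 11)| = |(1 17 5 9 2 11 8 14 6 15 7)| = 11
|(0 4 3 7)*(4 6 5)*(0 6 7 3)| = 5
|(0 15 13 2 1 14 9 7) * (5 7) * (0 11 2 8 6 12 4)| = 7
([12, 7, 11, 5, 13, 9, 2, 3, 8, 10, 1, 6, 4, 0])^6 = [4, 1, 2, 3, 0, 5, 6, 7, 8, 9, 10, 11, 13, 12]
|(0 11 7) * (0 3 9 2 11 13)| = |(0 13)(2 11 7 3 9)| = 10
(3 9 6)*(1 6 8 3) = [0, 6, 2, 9, 4, 5, 1, 7, 3, 8] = (1 6)(3 9 8)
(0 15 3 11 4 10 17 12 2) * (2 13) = (0 15 3 11 4 10 17 12 13 2) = [15, 1, 0, 11, 10, 5, 6, 7, 8, 9, 17, 4, 13, 2, 14, 3, 16, 12]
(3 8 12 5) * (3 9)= [0, 1, 2, 8, 4, 9, 6, 7, 12, 3, 10, 11, 5]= (3 8 12 5 9)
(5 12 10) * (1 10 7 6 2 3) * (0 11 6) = [11, 10, 3, 1, 4, 12, 2, 0, 8, 9, 5, 6, 7] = (0 11 6 2 3 1 10 5 12 7)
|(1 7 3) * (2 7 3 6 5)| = |(1 3)(2 7 6 5)| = 4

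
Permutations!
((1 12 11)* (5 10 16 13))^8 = (16)(1 11 12)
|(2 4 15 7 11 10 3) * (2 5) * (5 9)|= |(2 4 15 7 11 10 3 9 5)|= 9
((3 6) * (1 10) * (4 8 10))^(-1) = (1 10 8 4)(3 6)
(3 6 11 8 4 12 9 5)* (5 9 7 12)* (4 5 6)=(3 4 6 11 8 5)(7 12)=[0, 1, 2, 4, 6, 3, 11, 12, 5, 9, 10, 8, 7]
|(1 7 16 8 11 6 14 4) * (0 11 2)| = |(0 11 6 14 4 1 7 16 8 2)| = 10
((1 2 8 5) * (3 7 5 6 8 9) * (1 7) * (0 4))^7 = ((0 4)(1 2 9 3)(5 7)(6 8))^7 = (0 4)(1 3 9 2)(5 7)(6 8)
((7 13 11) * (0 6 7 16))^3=(0 13)(6 11)(7 16)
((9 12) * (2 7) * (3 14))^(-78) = (14)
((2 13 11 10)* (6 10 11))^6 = (2 6)(10 13)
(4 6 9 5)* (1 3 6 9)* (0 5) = (0 5 4 9)(1 3 6) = [5, 3, 2, 6, 9, 4, 1, 7, 8, 0]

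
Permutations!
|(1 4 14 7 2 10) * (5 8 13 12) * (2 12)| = |(1 4 14 7 12 5 8 13 2 10)| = 10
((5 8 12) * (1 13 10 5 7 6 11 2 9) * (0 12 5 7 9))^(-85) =(0 10)(1 11)(2 13)(5 8)(6 9)(7 12)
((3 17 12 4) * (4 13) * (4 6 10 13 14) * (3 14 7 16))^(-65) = (17)(4 14)(6 10 13)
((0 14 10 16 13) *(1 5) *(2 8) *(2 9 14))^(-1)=((0 2 8 9 14 10 16 13)(1 5))^(-1)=(0 13 16 10 14 9 8 2)(1 5)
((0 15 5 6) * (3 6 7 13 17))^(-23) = ((0 15 5 7 13 17 3 6))^(-23) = (0 15 5 7 13 17 3 6)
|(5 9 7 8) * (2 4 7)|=|(2 4 7 8 5 9)|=6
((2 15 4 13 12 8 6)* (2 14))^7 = (2 14 6 8 12 13 4 15)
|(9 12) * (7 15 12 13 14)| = 6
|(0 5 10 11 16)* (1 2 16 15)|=8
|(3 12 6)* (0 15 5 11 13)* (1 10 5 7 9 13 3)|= 35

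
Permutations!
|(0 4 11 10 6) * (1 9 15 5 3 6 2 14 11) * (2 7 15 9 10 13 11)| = 18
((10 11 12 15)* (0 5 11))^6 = (15)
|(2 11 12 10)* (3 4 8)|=|(2 11 12 10)(3 4 8)|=12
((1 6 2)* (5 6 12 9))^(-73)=(1 2 6 5 9 12)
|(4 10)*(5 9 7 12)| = 4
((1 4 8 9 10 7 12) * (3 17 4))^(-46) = ((1 3 17 4 8 9 10 7 12))^(-46) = (1 12 7 10 9 8 4 17 3)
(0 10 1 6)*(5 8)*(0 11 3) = (0 10 1 6 11 3)(5 8) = [10, 6, 2, 0, 4, 8, 11, 7, 5, 9, 1, 3]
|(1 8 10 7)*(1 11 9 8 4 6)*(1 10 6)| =|(1 4)(6 10 7 11 9 8)| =6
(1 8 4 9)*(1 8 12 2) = (1 12 2)(4 9 8) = [0, 12, 1, 3, 9, 5, 6, 7, 4, 8, 10, 11, 2]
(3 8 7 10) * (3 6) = (3 8 7 10 6) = [0, 1, 2, 8, 4, 5, 3, 10, 7, 9, 6]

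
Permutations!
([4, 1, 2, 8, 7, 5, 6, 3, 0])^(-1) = (0 8 3 7 4)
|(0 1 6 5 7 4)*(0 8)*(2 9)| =14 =|(0 1 6 5 7 4 8)(2 9)|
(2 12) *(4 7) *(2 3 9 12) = [0, 1, 2, 9, 7, 5, 6, 4, 8, 12, 10, 11, 3] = (3 9 12)(4 7)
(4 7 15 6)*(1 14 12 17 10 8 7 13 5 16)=(1 14 12 17 10 8 7 15 6 4 13 5 16)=[0, 14, 2, 3, 13, 16, 4, 15, 7, 9, 8, 11, 17, 5, 12, 6, 1, 10]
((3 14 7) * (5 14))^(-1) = ((3 5 14 7))^(-1) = (3 7 14 5)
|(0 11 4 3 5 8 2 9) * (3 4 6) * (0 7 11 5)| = 9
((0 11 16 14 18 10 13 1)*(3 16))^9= (18)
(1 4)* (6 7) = (1 4)(6 7) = [0, 4, 2, 3, 1, 5, 7, 6]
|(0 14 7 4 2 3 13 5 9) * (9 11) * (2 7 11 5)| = 12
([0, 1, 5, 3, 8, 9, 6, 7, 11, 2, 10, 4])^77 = (2 9 5)(4 11 8)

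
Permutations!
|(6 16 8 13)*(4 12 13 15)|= 7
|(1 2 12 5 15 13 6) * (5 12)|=|(1 2 5 15 13 6)|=6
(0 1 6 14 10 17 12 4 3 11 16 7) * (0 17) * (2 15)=(0 1 6 14 10)(2 15)(3 11 16 7 17 12 4)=[1, 6, 15, 11, 3, 5, 14, 17, 8, 9, 0, 16, 4, 13, 10, 2, 7, 12]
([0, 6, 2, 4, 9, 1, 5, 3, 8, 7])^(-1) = [0, 5, 2, 7, 3, 6, 1, 9, 8, 4]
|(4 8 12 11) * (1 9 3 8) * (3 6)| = 8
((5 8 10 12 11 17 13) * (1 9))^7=(17)(1 9)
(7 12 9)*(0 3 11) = (0 3 11)(7 12 9) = [3, 1, 2, 11, 4, 5, 6, 12, 8, 7, 10, 0, 9]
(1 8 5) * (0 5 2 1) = (0 5)(1 8 2) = [5, 8, 1, 3, 4, 0, 6, 7, 2]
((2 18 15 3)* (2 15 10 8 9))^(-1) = (2 9 8 10 18)(3 15) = ((2 18 10 8 9)(3 15))^(-1)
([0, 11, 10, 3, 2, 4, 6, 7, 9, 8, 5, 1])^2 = [0, 1, 5, 3, 10, 2, 6, 7, 8, 9, 4, 11]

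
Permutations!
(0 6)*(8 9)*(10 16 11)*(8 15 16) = [6, 1, 2, 3, 4, 5, 0, 7, 9, 15, 8, 10, 12, 13, 14, 16, 11] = (0 6)(8 9 15 16 11 10)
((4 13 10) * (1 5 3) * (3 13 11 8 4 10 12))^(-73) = (1 13 3 5 12)(4 8 11)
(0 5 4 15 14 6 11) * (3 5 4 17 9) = (0 4 15 14 6 11)(3 5 17 9) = [4, 1, 2, 5, 15, 17, 11, 7, 8, 3, 10, 0, 12, 13, 6, 14, 16, 9]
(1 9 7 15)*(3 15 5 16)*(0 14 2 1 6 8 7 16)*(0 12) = (0 14 2 1 9 16 3 15 6 8 7 5 12) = [14, 9, 1, 15, 4, 12, 8, 5, 7, 16, 10, 11, 0, 13, 2, 6, 3]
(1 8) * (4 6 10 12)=(1 8)(4 6 10 12)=[0, 8, 2, 3, 6, 5, 10, 7, 1, 9, 12, 11, 4]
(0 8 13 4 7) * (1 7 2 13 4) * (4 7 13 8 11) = (0 11 4 2 8 7)(1 13) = [11, 13, 8, 3, 2, 5, 6, 0, 7, 9, 10, 4, 12, 1]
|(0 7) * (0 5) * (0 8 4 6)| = |(0 7 5 8 4 6)| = 6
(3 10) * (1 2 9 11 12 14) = (1 2 9 11 12 14)(3 10) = [0, 2, 9, 10, 4, 5, 6, 7, 8, 11, 3, 12, 14, 13, 1]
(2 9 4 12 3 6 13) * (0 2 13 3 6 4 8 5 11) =[2, 1, 9, 4, 12, 11, 3, 7, 5, 8, 10, 0, 6, 13] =(13)(0 2 9 8 5 11)(3 4 12 6)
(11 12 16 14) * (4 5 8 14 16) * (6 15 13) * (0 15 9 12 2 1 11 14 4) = [15, 11, 1, 3, 5, 8, 9, 7, 4, 12, 10, 2, 0, 6, 14, 13, 16] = (16)(0 15 13 6 9 12)(1 11 2)(4 5 8)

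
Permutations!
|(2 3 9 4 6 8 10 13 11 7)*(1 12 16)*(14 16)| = 20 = |(1 12 14 16)(2 3 9 4 6 8 10 13 11 7)|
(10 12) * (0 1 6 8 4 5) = [1, 6, 2, 3, 5, 0, 8, 7, 4, 9, 12, 11, 10] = (0 1 6 8 4 5)(10 12)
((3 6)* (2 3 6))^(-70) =(6)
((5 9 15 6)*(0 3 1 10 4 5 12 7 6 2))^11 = ((0 3 1 10 4 5 9 15 2)(6 12 7))^11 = (0 1 4 9 2 3 10 5 15)(6 7 12)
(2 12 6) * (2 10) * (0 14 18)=(0 14 18)(2 12 6 10)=[14, 1, 12, 3, 4, 5, 10, 7, 8, 9, 2, 11, 6, 13, 18, 15, 16, 17, 0]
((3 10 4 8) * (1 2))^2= (3 4)(8 10)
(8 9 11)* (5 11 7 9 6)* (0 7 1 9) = [7, 9, 2, 3, 4, 11, 5, 0, 6, 1, 10, 8] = (0 7)(1 9)(5 11 8 6)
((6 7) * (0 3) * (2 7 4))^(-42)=((0 3)(2 7 6 4))^(-42)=(2 6)(4 7)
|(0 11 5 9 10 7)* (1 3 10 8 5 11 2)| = |(11)(0 2 1 3 10 7)(5 9 8)| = 6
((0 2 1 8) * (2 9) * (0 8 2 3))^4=(0 9 3)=((0 9 3)(1 2))^4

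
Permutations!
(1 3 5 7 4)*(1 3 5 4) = [0, 5, 2, 4, 3, 7, 6, 1] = (1 5 7)(3 4)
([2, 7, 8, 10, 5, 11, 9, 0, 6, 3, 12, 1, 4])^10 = [11, 4, 1, 8, 3, 10, 0, 5, 7, 2, 6, 12, 9]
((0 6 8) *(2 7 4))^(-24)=(8)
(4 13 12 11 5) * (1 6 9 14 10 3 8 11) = [0, 6, 2, 8, 13, 4, 9, 7, 11, 14, 3, 5, 1, 12, 10] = (1 6 9 14 10 3 8 11 5 4 13 12)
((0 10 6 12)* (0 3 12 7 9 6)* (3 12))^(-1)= (12)(0 10)(6 9 7)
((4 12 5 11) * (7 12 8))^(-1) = ((4 8 7 12 5 11))^(-1) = (4 11 5 12 7 8)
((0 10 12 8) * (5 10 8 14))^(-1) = (0 8)(5 14 12 10)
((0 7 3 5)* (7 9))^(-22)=((0 9 7 3 5))^(-22)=(0 3 9 5 7)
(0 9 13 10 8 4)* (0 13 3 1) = (0 9 3 1)(4 13 10 8) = [9, 0, 2, 1, 13, 5, 6, 7, 4, 3, 8, 11, 12, 10]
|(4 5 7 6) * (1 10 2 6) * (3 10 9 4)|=20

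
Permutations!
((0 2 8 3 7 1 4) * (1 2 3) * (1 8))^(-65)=(8)(0 3 7 2 1 4)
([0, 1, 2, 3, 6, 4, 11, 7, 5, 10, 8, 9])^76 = (4 5 8 10 9 11 6)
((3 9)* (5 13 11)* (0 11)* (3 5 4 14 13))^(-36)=((0 11 4 14 13)(3 9 5))^(-36)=(0 13 14 4 11)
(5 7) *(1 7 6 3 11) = (1 7 5 6 3 11) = [0, 7, 2, 11, 4, 6, 3, 5, 8, 9, 10, 1]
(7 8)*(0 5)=(0 5)(7 8)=[5, 1, 2, 3, 4, 0, 6, 8, 7]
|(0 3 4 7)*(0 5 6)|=6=|(0 3 4 7 5 6)|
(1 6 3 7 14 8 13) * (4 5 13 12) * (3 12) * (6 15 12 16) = (1 15 12 4 5 13)(3 7 14 8)(6 16) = [0, 15, 2, 7, 5, 13, 16, 14, 3, 9, 10, 11, 4, 1, 8, 12, 6]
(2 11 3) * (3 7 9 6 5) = (2 11 7 9 6 5 3) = [0, 1, 11, 2, 4, 3, 5, 9, 8, 6, 10, 7]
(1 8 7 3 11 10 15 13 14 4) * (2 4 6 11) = (1 8 7 3 2 4)(6 11 10 15 13 14) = [0, 8, 4, 2, 1, 5, 11, 3, 7, 9, 15, 10, 12, 14, 6, 13]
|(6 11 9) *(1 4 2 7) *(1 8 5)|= 6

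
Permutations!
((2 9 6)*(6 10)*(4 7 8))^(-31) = ((2 9 10 6)(4 7 8))^(-31) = (2 9 10 6)(4 8 7)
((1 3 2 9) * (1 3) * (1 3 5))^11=((1 3 2 9 5))^11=(1 3 2 9 5)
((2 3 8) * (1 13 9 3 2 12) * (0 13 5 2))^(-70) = ((0 13 9 3 8 12 1 5 2))^(-70) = (0 9 8 1 2 13 3 12 5)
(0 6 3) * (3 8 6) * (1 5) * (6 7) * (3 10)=[10, 5, 2, 0, 4, 1, 8, 6, 7, 9, 3]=(0 10 3)(1 5)(6 8 7)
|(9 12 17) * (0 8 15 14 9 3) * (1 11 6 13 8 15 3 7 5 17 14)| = 24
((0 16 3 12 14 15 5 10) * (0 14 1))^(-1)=((0 16 3 12 1)(5 10 14 15))^(-1)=(0 1 12 3 16)(5 15 14 10)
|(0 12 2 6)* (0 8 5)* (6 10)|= 7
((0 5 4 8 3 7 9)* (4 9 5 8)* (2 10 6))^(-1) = (0 9 5 7 3 8)(2 6 10)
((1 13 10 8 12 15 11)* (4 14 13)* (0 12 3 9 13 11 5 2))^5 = ((0 12 15 5 2)(1 4 14 11)(3 9 13 10 8))^5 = (15)(1 4 14 11)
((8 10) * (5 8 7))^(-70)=((5 8 10 7))^(-70)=(5 10)(7 8)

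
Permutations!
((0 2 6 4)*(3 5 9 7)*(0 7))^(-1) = (0 9 5 3 7 4 6 2)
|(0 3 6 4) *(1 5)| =|(0 3 6 4)(1 5)| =4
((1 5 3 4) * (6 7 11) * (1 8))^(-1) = (1 8 4 3 5)(6 11 7)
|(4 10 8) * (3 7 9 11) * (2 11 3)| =|(2 11)(3 7 9)(4 10 8)| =6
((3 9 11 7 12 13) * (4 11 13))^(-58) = (3 13 9)(4 7)(11 12) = ((3 9 13)(4 11 7 12))^(-58)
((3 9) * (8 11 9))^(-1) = (3 9 11 8)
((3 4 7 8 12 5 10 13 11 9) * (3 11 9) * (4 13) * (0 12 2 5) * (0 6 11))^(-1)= ((0 12 6 11 3 13 9)(2 5 10 4 7 8))^(-1)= (0 9 13 3 11 6 12)(2 8 7 4 10 5)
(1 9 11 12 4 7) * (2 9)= (1 2 9 11 12 4 7)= [0, 2, 9, 3, 7, 5, 6, 1, 8, 11, 10, 12, 4]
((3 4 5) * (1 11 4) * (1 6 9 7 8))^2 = (1 4 3 9 8 11 5 6 7)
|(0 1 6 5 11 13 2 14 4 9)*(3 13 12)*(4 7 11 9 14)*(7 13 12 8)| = |(0 1 6 5 9)(2 4 14 13)(3 12)(7 11 8)| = 60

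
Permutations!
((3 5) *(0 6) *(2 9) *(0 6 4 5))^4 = ((0 4 5 3)(2 9))^4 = (9)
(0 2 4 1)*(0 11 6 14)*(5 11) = [2, 5, 4, 3, 1, 11, 14, 7, 8, 9, 10, 6, 12, 13, 0] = (0 2 4 1 5 11 6 14)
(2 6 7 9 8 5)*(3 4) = (2 6 7 9 8 5)(3 4) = [0, 1, 6, 4, 3, 2, 7, 9, 5, 8]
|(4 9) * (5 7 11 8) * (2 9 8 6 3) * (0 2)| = 10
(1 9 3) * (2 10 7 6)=(1 9 3)(2 10 7 6)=[0, 9, 10, 1, 4, 5, 2, 6, 8, 3, 7]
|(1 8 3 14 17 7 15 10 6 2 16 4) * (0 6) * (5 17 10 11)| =|(0 6 2 16 4 1 8 3 14 10)(5 17 7 15 11)| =10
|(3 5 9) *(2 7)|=6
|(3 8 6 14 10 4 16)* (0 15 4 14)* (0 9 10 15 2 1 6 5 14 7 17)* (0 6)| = 105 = |(0 2 1)(3 8 5 14 15 4 16)(6 9 10 7 17)|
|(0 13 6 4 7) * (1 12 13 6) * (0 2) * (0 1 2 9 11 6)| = |(1 12 13 2)(4 7 9 11 6)| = 20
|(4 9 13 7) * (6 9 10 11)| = 7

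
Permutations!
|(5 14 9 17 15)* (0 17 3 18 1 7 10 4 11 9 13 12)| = |(0 17 15 5 14 13 12)(1 7 10 4 11 9 3 18)| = 56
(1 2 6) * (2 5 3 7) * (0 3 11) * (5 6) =[3, 6, 5, 7, 4, 11, 1, 2, 8, 9, 10, 0] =(0 3 7 2 5 11)(1 6)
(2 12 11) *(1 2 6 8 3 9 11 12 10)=(12)(1 2 10)(3 9 11 6 8)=[0, 2, 10, 9, 4, 5, 8, 7, 3, 11, 1, 6, 12]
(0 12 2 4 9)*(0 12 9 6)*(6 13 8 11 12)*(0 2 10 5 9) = [0, 1, 4, 3, 13, 9, 2, 7, 11, 6, 5, 12, 10, 8] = (2 4 13 8 11 12 10 5 9 6)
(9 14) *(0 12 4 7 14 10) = (0 12 4 7 14 9 10) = [12, 1, 2, 3, 7, 5, 6, 14, 8, 10, 0, 11, 4, 13, 9]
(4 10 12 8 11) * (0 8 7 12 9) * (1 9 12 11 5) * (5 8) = (0 5 1 9)(4 10 12 7 11) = [5, 9, 2, 3, 10, 1, 6, 11, 8, 0, 12, 4, 7]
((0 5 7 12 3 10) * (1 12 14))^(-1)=((0 5 7 14 1 12 3 10))^(-1)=(0 10 3 12 1 14 7 5)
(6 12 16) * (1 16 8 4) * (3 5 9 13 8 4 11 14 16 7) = (1 7 3 5 9 13 8 11 14 16 6 12 4) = [0, 7, 2, 5, 1, 9, 12, 3, 11, 13, 10, 14, 4, 8, 16, 15, 6]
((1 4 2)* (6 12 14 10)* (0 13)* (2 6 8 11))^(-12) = (1 8 12)(2 10 6)(4 11 14)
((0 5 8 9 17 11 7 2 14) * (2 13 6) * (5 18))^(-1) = ((0 18 5 8 9 17 11 7 13 6 2 14))^(-1) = (0 14 2 6 13 7 11 17 9 8 5 18)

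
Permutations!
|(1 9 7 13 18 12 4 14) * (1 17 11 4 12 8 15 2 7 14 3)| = 42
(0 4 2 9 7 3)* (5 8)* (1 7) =[4, 7, 9, 0, 2, 8, 6, 3, 5, 1] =(0 4 2 9 1 7 3)(5 8)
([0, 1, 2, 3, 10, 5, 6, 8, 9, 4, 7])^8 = [0, 1, 2, 3, 8, 5, 6, 4, 10, 7, 9]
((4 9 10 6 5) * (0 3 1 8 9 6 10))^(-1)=(10)(0 9 8 1 3)(4 5 6)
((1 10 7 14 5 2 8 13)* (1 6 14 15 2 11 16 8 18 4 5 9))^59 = (1 9 14 6 13 8 16 11 5 4 18 2 15 7 10)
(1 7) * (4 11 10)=(1 7)(4 11 10)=[0, 7, 2, 3, 11, 5, 6, 1, 8, 9, 4, 10]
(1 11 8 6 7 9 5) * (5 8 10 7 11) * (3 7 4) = (1 5)(3 7 9 8 6 11 10 4) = [0, 5, 2, 7, 3, 1, 11, 9, 6, 8, 4, 10]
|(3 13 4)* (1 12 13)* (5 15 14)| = 15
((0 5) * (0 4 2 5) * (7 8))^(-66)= ((2 5 4)(7 8))^(-66)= (8)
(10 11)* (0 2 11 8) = [2, 1, 11, 3, 4, 5, 6, 7, 0, 9, 8, 10] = (0 2 11 10 8)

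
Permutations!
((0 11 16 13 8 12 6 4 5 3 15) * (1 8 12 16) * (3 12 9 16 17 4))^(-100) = (0 15 3 6 12 5 4 17 8 1 11)(9 13 16)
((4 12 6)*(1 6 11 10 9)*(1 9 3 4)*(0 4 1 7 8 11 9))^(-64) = (12)(1 3 10 11 8 7 6)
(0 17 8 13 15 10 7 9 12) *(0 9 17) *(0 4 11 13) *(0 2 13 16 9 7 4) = (2 13 15 10 4 11 16 9 12 7 17 8) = [0, 1, 13, 3, 11, 5, 6, 17, 2, 12, 4, 16, 7, 15, 14, 10, 9, 8]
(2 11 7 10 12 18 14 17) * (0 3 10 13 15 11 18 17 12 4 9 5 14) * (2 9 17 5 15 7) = (0 3 10 4 17 9 15 11 2 18)(5 14 12)(7 13) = [3, 1, 18, 10, 17, 14, 6, 13, 8, 15, 4, 2, 5, 7, 12, 11, 16, 9, 0]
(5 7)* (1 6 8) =(1 6 8)(5 7) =[0, 6, 2, 3, 4, 7, 8, 5, 1]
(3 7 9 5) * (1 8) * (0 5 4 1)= (0 5 3 7 9 4 1 8)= [5, 8, 2, 7, 1, 3, 6, 9, 0, 4]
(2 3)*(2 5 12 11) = (2 3 5 12 11) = [0, 1, 3, 5, 4, 12, 6, 7, 8, 9, 10, 2, 11]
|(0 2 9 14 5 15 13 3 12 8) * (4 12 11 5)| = |(0 2 9 14 4 12 8)(3 11 5 15 13)| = 35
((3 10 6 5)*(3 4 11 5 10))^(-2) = ((4 11 5)(6 10))^(-2) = (4 11 5)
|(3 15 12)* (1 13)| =|(1 13)(3 15 12)| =6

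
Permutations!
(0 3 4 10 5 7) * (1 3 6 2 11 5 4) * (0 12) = (0 6 2 11 5 7 12)(1 3)(4 10) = [6, 3, 11, 1, 10, 7, 2, 12, 8, 9, 4, 5, 0]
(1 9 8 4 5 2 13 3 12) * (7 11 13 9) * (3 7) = (1 3 12)(2 9 8 4 5)(7 11 13) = [0, 3, 9, 12, 5, 2, 6, 11, 4, 8, 10, 13, 1, 7]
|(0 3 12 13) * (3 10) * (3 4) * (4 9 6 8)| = |(0 10 9 6 8 4 3 12 13)| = 9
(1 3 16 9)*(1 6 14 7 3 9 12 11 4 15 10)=[0, 9, 2, 16, 15, 5, 14, 3, 8, 6, 1, 4, 11, 13, 7, 10, 12]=(1 9 6 14 7 3 16 12 11 4 15 10)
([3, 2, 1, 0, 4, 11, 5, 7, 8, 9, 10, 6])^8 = [0, 1, 2, 3, 4, 6, 11, 7, 8, 9, 10, 5]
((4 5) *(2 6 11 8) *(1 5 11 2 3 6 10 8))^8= (11)(2 3 10 6 8)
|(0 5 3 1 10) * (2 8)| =10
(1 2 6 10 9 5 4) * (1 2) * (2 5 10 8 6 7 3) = (2 7 3)(4 5)(6 8)(9 10) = [0, 1, 7, 2, 5, 4, 8, 3, 6, 10, 9]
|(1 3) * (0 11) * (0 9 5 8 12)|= |(0 11 9 5 8 12)(1 3)|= 6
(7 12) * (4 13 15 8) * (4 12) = (4 13 15 8 12 7) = [0, 1, 2, 3, 13, 5, 6, 4, 12, 9, 10, 11, 7, 15, 14, 8]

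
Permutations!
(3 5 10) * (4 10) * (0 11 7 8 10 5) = [11, 1, 2, 0, 5, 4, 6, 8, 10, 9, 3, 7] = (0 11 7 8 10 3)(4 5)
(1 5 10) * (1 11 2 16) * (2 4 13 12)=(1 5 10 11 4 13 12 2 16)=[0, 5, 16, 3, 13, 10, 6, 7, 8, 9, 11, 4, 2, 12, 14, 15, 1]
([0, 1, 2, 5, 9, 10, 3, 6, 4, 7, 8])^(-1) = (3 6 7 9 4 8 10 5)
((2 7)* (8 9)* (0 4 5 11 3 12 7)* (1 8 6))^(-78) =(0 5 3 7)(1 9)(2 4 11 12)(6 8) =((0 4 5 11 3 12 7 2)(1 8 9 6))^(-78)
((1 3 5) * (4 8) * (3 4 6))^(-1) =(1 5 3 6 8 4)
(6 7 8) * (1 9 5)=(1 9 5)(6 7 8)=[0, 9, 2, 3, 4, 1, 7, 8, 6, 5]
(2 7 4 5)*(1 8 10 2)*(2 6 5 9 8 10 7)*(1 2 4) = (1 10 6 5 2 4 9 8 7) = [0, 10, 4, 3, 9, 2, 5, 1, 7, 8, 6]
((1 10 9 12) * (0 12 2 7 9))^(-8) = ((0 12 1 10)(2 7 9))^(-8) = (12)(2 7 9)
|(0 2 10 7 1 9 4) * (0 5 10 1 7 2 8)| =6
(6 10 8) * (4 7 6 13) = [0, 1, 2, 3, 7, 5, 10, 6, 13, 9, 8, 11, 12, 4] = (4 7 6 10 8 13)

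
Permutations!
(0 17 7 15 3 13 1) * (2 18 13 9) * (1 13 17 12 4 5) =(0 12 4 5 1)(2 18 17 7 15 3 9) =[12, 0, 18, 9, 5, 1, 6, 15, 8, 2, 10, 11, 4, 13, 14, 3, 16, 7, 17]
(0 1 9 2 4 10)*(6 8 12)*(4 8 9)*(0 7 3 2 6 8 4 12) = (0 1 12 8)(2 4 10 7 3)(6 9) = [1, 12, 4, 2, 10, 5, 9, 3, 0, 6, 7, 11, 8]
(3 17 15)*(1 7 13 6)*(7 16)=(1 16 7 13 6)(3 17 15)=[0, 16, 2, 17, 4, 5, 1, 13, 8, 9, 10, 11, 12, 6, 14, 3, 7, 15]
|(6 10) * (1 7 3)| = 6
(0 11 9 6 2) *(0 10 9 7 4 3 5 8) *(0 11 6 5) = [6, 1, 10, 0, 3, 8, 2, 4, 11, 5, 9, 7] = (0 6 2 10 9 5 8 11 7 4 3)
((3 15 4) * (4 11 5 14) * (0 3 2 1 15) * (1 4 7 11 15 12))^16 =(15)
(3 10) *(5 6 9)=(3 10)(5 6 9)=[0, 1, 2, 10, 4, 6, 9, 7, 8, 5, 3]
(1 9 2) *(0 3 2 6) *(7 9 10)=[3, 10, 1, 2, 4, 5, 0, 9, 8, 6, 7]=(0 3 2 1 10 7 9 6)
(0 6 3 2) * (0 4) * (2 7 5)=(0 6 3 7 5 2 4)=[6, 1, 4, 7, 0, 2, 3, 5]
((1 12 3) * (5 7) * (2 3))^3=(1 3 2 12)(5 7)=((1 12 2 3)(5 7))^3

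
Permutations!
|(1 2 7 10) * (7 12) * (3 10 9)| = 7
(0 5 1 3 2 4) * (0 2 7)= (0 5 1 3 7)(2 4)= [5, 3, 4, 7, 2, 1, 6, 0]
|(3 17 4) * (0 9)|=6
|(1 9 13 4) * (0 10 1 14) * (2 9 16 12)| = 10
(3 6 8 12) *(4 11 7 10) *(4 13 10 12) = (3 6 8 4 11 7 12)(10 13) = [0, 1, 2, 6, 11, 5, 8, 12, 4, 9, 13, 7, 3, 10]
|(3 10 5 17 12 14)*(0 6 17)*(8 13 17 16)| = |(0 6 16 8 13 17 12 14 3 10 5)| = 11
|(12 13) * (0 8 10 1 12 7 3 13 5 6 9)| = |(0 8 10 1 12 5 6 9)(3 13 7)| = 24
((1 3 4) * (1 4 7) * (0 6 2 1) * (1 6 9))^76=(0 9 1 3 7)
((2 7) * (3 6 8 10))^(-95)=((2 7)(3 6 8 10))^(-95)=(2 7)(3 6 8 10)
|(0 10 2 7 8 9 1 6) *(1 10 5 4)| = 5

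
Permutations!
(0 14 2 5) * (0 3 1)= [14, 0, 5, 1, 4, 3, 6, 7, 8, 9, 10, 11, 12, 13, 2]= (0 14 2 5 3 1)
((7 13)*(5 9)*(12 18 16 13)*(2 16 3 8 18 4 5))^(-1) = (2 9 5 4 12 7 13 16)(3 18 8)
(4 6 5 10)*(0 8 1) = (0 8 1)(4 6 5 10) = [8, 0, 2, 3, 6, 10, 5, 7, 1, 9, 4]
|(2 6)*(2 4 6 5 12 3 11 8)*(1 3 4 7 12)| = 12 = |(1 3 11 8 2 5)(4 6 7 12)|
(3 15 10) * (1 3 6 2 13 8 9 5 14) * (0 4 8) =(0 4 8 9 5 14 1 3 15 10 6 2 13) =[4, 3, 13, 15, 8, 14, 2, 7, 9, 5, 6, 11, 12, 0, 1, 10]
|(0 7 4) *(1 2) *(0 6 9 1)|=|(0 7 4 6 9 1 2)|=7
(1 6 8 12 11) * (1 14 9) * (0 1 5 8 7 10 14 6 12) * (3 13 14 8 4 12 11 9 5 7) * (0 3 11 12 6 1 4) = (0 4 6 11 1 12 9 7 10 8 3 13 14 5) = [4, 12, 2, 13, 6, 0, 11, 10, 3, 7, 8, 1, 9, 14, 5]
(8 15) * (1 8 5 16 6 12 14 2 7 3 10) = [0, 8, 7, 10, 4, 16, 12, 3, 15, 9, 1, 11, 14, 13, 2, 5, 6] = (1 8 15 5 16 6 12 14 2 7 3 10)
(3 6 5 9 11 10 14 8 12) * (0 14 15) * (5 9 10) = [14, 1, 2, 6, 4, 10, 9, 7, 12, 11, 15, 5, 3, 13, 8, 0] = (0 14 8 12 3 6 9 11 5 10 15)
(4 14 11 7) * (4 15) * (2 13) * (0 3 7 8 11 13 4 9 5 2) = [3, 1, 4, 7, 14, 2, 6, 15, 11, 5, 10, 8, 12, 0, 13, 9] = (0 3 7 15 9 5 2 4 14 13)(8 11)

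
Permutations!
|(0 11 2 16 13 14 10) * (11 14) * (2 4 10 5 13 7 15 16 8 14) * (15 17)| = 36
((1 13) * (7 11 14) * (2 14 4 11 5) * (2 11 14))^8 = (4 5 14 11 7) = ((1 13)(4 14 7 5 11))^8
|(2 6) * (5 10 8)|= 6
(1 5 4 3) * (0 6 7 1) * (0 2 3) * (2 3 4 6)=(0 2 4)(1 5 6 7)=[2, 5, 4, 3, 0, 6, 7, 1]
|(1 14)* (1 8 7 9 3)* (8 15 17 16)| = 9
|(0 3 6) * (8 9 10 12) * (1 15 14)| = 12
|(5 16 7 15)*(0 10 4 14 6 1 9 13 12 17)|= |(0 10 4 14 6 1 9 13 12 17)(5 16 7 15)|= 20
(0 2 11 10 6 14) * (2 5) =[5, 1, 11, 3, 4, 2, 14, 7, 8, 9, 6, 10, 12, 13, 0] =(0 5 2 11 10 6 14)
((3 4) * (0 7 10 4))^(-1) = (0 3 4 10 7)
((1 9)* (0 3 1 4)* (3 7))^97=((0 7 3 1 9 4))^97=(0 7 3 1 9 4)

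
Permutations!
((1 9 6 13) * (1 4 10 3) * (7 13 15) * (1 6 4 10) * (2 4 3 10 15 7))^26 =(1 4 2 15 13 7 6 3 9) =((1 9 3 6 7 13 15 2 4))^26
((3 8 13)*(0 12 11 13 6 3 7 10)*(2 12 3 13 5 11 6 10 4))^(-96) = (13)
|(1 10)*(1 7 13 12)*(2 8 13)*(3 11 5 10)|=10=|(1 3 11 5 10 7 2 8 13 12)|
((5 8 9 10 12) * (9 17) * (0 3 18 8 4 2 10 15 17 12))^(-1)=(0 10 2 4 5 12 8 18 3)(9 17 15)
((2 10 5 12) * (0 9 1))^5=((0 9 1)(2 10 5 12))^5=(0 1 9)(2 10 5 12)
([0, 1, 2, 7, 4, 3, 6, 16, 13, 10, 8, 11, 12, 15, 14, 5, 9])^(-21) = (3 13 9)(5 8 16)(7 15 10)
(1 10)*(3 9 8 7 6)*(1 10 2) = (10)(1 2)(3 9 8 7 6) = [0, 2, 1, 9, 4, 5, 3, 6, 7, 8, 10]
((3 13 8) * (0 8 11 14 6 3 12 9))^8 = ((0 8 12 9)(3 13 11 14 6))^8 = (3 14 13 6 11)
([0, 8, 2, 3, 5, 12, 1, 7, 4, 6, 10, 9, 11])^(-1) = (1 6 9 11 12 5 4 8)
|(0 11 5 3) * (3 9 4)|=6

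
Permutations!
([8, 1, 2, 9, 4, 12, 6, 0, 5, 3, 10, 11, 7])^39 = (0 7 12 5 8)(3 9)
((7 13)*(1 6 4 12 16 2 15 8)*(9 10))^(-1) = ((1 6 4 12 16 2 15 8)(7 13)(9 10))^(-1) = (1 8 15 2 16 12 4 6)(7 13)(9 10)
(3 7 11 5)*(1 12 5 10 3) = (1 12 5)(3 7 11 10) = [0, 12, 2, 7, 4, 1, 6, 11, 8, 9, 3, 10, 5]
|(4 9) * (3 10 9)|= |(3 10 9 4)|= 4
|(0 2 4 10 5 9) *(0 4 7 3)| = 4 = |(0 2 7 3)(4 10 5 9)|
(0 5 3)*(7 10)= [5, 1, 2, 0, 4, 3, 6, 10, 8, 9, 7]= (0 5 3)(7 10)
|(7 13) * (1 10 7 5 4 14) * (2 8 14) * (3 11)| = 18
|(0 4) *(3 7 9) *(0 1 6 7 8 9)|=|(0 4 1 6 7)(3 8 9)|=15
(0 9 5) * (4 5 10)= (0 9 10 4 5)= [9, 1, 2, 3, 5, 0, 6, 7, 8, 10, 4]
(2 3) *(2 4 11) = (2 3 4 11) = [0, 1, 3, 4, 11, 5, 6, 7, 8, 9, 10, 2]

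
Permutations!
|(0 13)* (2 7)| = |(0 13)(2 7)| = 2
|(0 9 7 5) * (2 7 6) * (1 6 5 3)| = 15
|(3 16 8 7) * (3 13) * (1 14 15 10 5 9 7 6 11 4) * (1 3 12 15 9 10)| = 42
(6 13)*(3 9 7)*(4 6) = (3 9 7)(4 6 13) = [0, 1, 2, 9, 6, 5, 13, 3, 8, 7, 10, 11, 12, 4]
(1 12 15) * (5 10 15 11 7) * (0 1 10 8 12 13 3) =(0 1 13 3)(5 8 12 11 7)(10 15) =[1, 13, 2, 0, 4, 8, 6, 5, 12, 9, 15, 7, 11, 3, 14, 10]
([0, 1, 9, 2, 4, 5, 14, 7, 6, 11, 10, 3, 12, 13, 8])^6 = [0, 1, 11, 9, 4, 5, 6, 7, 8, 3, 10, 2, 12, 13, 14]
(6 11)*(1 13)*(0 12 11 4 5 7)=(0 12 11 6 4 5 7)(1 13)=[12, 13, 2, 3, 5, 7, 4, 0, 8, 9, 10, 6, 11, 1]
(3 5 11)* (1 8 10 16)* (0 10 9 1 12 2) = (0 10 16 12 2)(1 8 9)(3 5 11) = [10, 8, 0, 5, 4, 11, 6, 7, 9, 1, 16, 3, 2, 13, 14, 15, 12]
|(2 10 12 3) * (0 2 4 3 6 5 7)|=14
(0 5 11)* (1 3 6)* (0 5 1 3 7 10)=(0 1 7 10)(3 6)(5 11)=[1, 7, 2, 6, 4, 11, 3, 10, 8, 9, 0, 5]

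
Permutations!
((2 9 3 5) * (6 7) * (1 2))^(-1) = ((1 2 9 3 5)(6 7))^(-1) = (1 5 3 9 2)(6 7)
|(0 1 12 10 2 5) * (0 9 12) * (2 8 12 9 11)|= 6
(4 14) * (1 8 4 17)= (1 8 4 14 17)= [0, 8, 2, 3, 14, 5, 6, 7, 4, 9, 10, 11, 12, 13, 17, 15, 16, 1]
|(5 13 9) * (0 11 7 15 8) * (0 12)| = 6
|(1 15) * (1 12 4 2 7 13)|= 7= |(1 15 12 4 2 7 13)|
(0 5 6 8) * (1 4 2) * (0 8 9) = (0 5 6 9)(1 4 2) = [5, 4, 1, 3, 2, 6, 9, 7, 8, 0]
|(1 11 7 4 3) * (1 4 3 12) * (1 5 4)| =|(1 11 7 3)(4 12 5)| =12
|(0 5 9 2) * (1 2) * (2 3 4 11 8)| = 9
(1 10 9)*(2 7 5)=(1 10 9)(2 7 5)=[0, 10, 7, 3, 4, 2, 6, 5, 8, 1, 9]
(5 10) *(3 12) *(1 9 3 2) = (1 9 3 12 2)(5 10) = [0, 9, 1, 12, 4, 10, 6, 7, 8, 3, 5, 11, 2]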